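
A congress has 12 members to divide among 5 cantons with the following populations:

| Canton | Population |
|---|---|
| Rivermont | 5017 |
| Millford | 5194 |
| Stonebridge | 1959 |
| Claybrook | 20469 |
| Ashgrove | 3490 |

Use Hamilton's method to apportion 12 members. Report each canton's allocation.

Rivermont: 2, Millford: 2, Stonebridge: 0, Claybrook: 7, Ashgrove: 1

Total 36129; standard divisor 36129/12 ≈ 3010.75.
Standard quotas: Rivermont 1.6664, Millford 1.7252, Stonebridge 0.6507, Claybrook 6.7986, Ashgrove 1.1592.
Lower quotas: Rivermont 1, Millford 1, Stonebridge 0, Claybrook 6, Ashgrove 1 (sum 9, leaving 3 seats).
Remainders in descending order: Claybrook 0.7986, Millford 0.7252, Rivermont 0.6664, Stonebridge 0.6507, Ashgrove 0.1592.
The surplus seats go to Claybrook, Millford, Rivermont.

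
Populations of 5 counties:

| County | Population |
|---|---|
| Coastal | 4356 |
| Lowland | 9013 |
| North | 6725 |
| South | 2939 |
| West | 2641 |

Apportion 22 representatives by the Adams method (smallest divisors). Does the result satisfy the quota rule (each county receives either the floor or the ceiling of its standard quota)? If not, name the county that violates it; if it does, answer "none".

none

Standard quotas: Coastal 3.733, Lowland 7.723, North 5.763, South 2.518, West 2.263.
Adams allocation: Coastal 4, Lowland 7, North 6, South 3, West 2.
Every allocation lies between the lower and upper quota.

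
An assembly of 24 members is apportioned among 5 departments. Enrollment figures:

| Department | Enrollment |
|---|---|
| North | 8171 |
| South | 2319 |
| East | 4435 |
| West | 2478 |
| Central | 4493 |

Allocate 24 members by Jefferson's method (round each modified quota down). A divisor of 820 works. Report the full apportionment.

North=9, South=2, East=5, West=3, Central=5

With modified divisor 820: modified quotas North 9.965, South 2.828, East 5.409, West 3.022, Central 5.479.
Rounding down: North 9, South 2, East 5, West 3, Central 5 (total 24).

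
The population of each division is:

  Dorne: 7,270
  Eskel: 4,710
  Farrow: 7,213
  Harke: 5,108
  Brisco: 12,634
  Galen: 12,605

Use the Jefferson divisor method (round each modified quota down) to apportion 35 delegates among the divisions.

Dorne 5, Eskel 3, Farrow 5, Harke 4, Brisco 9, Galen 9

Standard divisor 49540/35 ≈ 1415.429; standard quotas: Dorne 5.136, Eskel 3.328, Farrow 5.096, Harke 3.609, Brisco 8.926, Galen 8.905.
Rounding down gives 5, 3, 5, 3, 8, 8 = 32 seats, so the divisor must be adjusted.
With modified divisor 1270: modified quotas Dorne 5.724, Eskel 3.709, Farrow 5.680, Harke 4.022, Brisco 9.948, Galen 9.925.
Rounding down: Dorne 5, Eskel 3, Farrow 5, Harke 4, Brisco 9, Galen 9 (total 35).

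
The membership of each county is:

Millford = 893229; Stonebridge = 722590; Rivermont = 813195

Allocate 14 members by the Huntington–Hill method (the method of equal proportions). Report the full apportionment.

With divisor 172458: modified quotas Millford 5.179, Stonebridge 4.190, Rivermont 4.715.
Geometric-mean thresholds: Millford √(5·6)=5.477, Stonebridge √(4·5)=4.472, Rivermont √(4·5)=4.472.
Each quota rounded against its threshold gives Millford 5, Stonebridge 4, Rivermont 5 (total 14).

Millford 5, Stonebridge 4, Rivermont 5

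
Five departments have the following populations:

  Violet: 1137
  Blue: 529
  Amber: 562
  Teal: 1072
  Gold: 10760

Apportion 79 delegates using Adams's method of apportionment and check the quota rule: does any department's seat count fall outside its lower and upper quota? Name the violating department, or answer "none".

Gold

Standard quotas: Violet 6.389, Blue 2.972, Amber 3.158, Teal 6.023, Gold 60.458.
Adams allocation: Violet 7, Blue 3, Amber 4, Teal 6, Gold 59.
Gold has quota 60.458 (lower 60, upper 61) but receives 59 — outside the quota interval.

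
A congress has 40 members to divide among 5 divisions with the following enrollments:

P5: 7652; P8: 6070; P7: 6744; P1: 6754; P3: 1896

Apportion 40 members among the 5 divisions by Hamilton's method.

P5 11, P8 8, P7 9, P1 9, P3 3

Standard divisor: 29116 ÷ 40 ≈ 727.9.
Standard quotas: P5 10.5124, P8 8.3391, P7 9.2650, P1 9.2787, P3 2.6048.
Lower quotas: P5 10, P8 8, P7 9, P1 9, P3 2 (sum 38, leaving 2 seats).
Remainders in descending order: P3 0.6048, P5 0.5124, P8 0.3391, P1 0.2787, P7 0.2650.
Largest remainders: P3, P5 receive the extra seats.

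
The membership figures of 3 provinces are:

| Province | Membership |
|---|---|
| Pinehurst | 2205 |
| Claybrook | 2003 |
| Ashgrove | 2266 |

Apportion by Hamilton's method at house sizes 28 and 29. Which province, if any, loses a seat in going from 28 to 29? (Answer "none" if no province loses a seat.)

At 28 seats: Pinehurst 9, Claybrook 9, Ashgrove 10.
At 29 seats: Pinehurst 10, Claybrook 9, Ashgrove 10.
No province's allocation decreased.

none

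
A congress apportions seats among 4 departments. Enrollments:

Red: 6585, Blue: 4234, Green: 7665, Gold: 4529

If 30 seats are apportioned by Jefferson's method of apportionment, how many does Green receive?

Standard divisor 23013/30 ≈ 767.1; standard quotas: Red 8.584, Blue 5.519, Green 9.992, Gold 5.904.
Rounding down gives 8, 5, 9, 5 = 27 seats, so the divisor must be adjusted.
With modified divisor 720: modified quotas Red 9.146, Blue 5.881, Green 10.646, Gold 6.290.
Rounding down: Red 9, Blue 5, Green 10, Gold 6 (total 30).
Green receives 10.

10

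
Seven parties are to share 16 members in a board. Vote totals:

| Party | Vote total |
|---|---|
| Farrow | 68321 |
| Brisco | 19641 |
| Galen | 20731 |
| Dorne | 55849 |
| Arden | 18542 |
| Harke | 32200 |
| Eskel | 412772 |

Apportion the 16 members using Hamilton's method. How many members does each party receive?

Standard divisor: 628056 ÷ 16 ≈ 39253.5.
Standard quotas: Farrow 1.7405, Brisco 0.5004, Galen 0.5281, Dorne 1.4228, Arden 0.4724, Harke 0.8203, Eskel 10.5155.
Lower quotas: Farrow 1, Brisco 0, Galen 0, Dorne 1, Arden 0, Harke 0, Eskel 10 (sum 12, leaving 4 seats).
Remainders in descending order: Harke 0.8203, Farrow 0.7405, Galen 0.5281, Eskel 0.5155, Brisco 0.5004, Arden 0.4724, Dorne 0.4228.
Largest remainders: Harke, Farrow, Galen, Eskel receive the extra seats.

Farrow=2, Brisco=0, Galen=1, Dorne=1, Arden=0, Harke=1, Eskel=11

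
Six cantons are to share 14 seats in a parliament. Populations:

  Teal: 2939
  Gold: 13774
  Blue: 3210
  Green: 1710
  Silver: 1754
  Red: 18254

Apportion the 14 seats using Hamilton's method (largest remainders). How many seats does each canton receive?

The standard divisor is 41641/14 ≈ 2974.357.
Standard quotas: Teal 0.9881, Gold 4.6309, Blue 1.0792, Green 0.5749, Silver 0.5897, Red 6.1371.
Lower quotas: Teal 0, Gold 4, Blue 1, Green 0, Silver 0, Red 6 (sum 11, leaving 3 seats).
Remainders in descending order: Teal 0.9881, Gold 0.6309, Silver 0.5897, Green 0.5749, Red 0.1371, Blue 0.0792.
The surplus seats go to Teal, Gold, Silver.

Teal: 1, Gold: 5, Blue: 1, Green: 0, Silver: 1, Red: 6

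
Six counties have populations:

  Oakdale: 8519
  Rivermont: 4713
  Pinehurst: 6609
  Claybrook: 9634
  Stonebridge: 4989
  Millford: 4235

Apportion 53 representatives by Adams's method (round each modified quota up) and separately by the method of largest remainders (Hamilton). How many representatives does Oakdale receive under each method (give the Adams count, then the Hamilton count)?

11 and 12

Adams: Oakdale 11, Rivermont 7, Pinehurst 9, Claybrook 13, Stonebridge 7, Millford 6.
Hamilton: Oakdale 12, Rivermont 6, Pinehurst 9, Claybrook 13, Stonebridge 7, Millford 6.
Oakdale gets 11 under Adams and 12 under Hamilton.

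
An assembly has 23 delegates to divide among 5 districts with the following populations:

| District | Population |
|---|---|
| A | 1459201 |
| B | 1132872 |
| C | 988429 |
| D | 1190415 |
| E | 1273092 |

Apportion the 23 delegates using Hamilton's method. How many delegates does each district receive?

Standard divisor: 6044009 ÷ 23 = 262783.
Standard quotas: A 5.5529, B 4.3111, C 3.7614, D 4.5300, E 4.8447.
Lower quotas: A 5, B 4, C 3, D 4, E 4 (sum 20, leaving 3 seats).
Remainders in descending order: E 0.8447, C 0.7614, A 0.5529, D 0.5300, B 0.3111.
Largest remainders: E, C, A receive the extra seats.

A 6; B 4; C 4; D 4; E 5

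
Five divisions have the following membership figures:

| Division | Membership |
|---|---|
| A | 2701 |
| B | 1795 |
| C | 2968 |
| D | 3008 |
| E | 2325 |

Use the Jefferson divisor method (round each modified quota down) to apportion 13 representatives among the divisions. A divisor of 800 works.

With modified divisor 800: modified quotas A 3.376, B 2.244, C 3.710, D 3.760, E 2.906.
Rounding down: A 3, B 2, C 3, D 3, E 2 (total 13).

A=3, B=2, C=3, D=3, E=2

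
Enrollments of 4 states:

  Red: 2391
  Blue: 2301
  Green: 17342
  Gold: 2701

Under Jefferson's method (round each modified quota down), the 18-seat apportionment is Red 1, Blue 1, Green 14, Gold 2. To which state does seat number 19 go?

Red

Priority for the next seat is population ÷ (current seats + 1).
Priorities: Red 1195.500, Blue 1150.500, Green 1156.133, Gold 900.333.
Highest priority: Red.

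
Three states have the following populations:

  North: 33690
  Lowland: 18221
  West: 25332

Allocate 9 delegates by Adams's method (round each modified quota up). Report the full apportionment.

North: 4, Lowland: 2, West: 3

Standard divisor 77243/9 ≈ 8582.556; standard quotas: North 3.925, Lowland 2.123, West 2.952.
Rounding up gives 4, 3, 3 = 10 seats, so the divisor must be adjusted.
With modified divisor 10200: modified quotas North 3.303, Lowland 1.786, West 2.484.
Rounding up: North 4, Lowland 2, West 3 (total 9).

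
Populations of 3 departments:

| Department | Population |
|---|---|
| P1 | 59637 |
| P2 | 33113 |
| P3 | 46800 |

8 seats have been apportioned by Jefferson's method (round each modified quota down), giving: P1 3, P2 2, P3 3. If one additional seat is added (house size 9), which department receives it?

Priority for the next seat is population ÷ (current seats + 1).
Priorities: P1 14909.250, P2 11037.667, P3 11700.000.
Highest priority: P1.

P1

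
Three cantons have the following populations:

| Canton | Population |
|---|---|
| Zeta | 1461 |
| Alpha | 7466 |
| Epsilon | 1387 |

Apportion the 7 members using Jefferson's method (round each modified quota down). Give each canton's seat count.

Standard divisor 10314/7 ≈ 1473.429; standard quotas: Zeta 0.992, Alpha 5.067, Epsilon 0.941.
Rounding down gives 0, 5, 0 = 5 seats, so the divisor must be adjusted.
With modified divisor 1300: modified quotas Zeta 1.124, Alpha 5.743, Epsilon 1.067.
Rounding down: Zeta 1, Alpha 5, Epsilon 1 (total 7).

Zeta=1; Alpha=5; Epsilon=1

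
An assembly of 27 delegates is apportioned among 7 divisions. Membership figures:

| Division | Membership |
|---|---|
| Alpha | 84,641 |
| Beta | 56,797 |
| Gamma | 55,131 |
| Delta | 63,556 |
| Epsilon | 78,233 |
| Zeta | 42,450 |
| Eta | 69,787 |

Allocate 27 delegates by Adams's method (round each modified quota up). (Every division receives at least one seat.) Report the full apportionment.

Standard divisor 450595/27 ≈ 16688.704; standard quotas: Alpha 5.072, Beta 3.403, Gamma 3.303, Delta 3.808, Epsilon 4.688, Zeta 2.544, Eta 4.182.
Rounding up gives 6, 4, 4, 4, 5, 3, 5 = 31 seats, so the divisor must be adjusted.
With modified divisor 19200: modified quotas Alpha 4.408, Beta 2.958, Gamma 2.871, Delta 3.310, Epsilon 4.075, Zeta 2.211, Eta 3.635.
Rounding up: Alpha 5, Beta 3, Gamma 3, Delta 4, Epsilon 5, Zeta 3, Eta 4 (total 27).

Alpha=5, Beta=3, Gamma=3, Delta=4, Epsilon=5, Zeta=3, Eta=4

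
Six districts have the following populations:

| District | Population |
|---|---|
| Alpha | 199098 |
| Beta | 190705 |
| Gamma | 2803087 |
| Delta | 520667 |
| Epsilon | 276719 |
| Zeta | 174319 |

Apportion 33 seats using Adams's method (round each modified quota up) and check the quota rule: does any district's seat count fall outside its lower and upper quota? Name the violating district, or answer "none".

Gamma

Standard quotas: Alpha 1.578, Beta 1.511, Gamma 22.211, Delta 4.126, Epsilon 2.193, Zeta 1.381.
Adams allocation: Alpha 2, Beta 2, Gamma 21, Delta 4, Epsilon 2, Zeta 2.
Gamma has quota 22.211 (lower 22, upper 23) but receives 21 — outside the quota interval.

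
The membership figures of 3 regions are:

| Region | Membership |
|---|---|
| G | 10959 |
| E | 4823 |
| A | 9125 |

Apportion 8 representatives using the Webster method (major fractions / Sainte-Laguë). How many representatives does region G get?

Standard divisor 24907/8 ≈ 3113.375; standard quotas: G 3.520, E 1.549, A 2.931.
Rounding to the nearest integer gives 4, 2, 3 = 9 seats, so the divisor must be adjusted.
With modified divisor 3170: modified quotas G 3.457, E 1.521, A 2.879.
Rounding to the nearest integer: G 3, E 2, A 3 (total 8).
G receives 3.

3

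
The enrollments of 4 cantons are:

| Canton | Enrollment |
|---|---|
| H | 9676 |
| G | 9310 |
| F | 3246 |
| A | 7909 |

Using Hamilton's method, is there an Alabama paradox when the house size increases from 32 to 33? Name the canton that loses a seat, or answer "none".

F

At 32 seats: H 10, G 10, F 4, A 8.
At 33 seats: H 11, G 10, F 3, A 9.
F drops from 4 to 3.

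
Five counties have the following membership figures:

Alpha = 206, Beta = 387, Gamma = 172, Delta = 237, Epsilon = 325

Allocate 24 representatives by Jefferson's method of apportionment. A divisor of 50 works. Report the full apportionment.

With modified divisor 50: modified quotas Alpha 4.120, Beta 7.740, Gamma 3.440, Delta 4.740, Epsilon 6.500.
Rounding down: Alpha 4, Beta 7, Gamma 3, Delta 4, Epsilon 6 (total 24).

Alpha 4, Beta 7, Gamma 3, Delta 4, Epsilon 6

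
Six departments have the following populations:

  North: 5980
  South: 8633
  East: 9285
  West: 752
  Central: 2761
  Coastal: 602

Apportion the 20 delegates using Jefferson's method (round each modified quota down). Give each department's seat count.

North=4, South=7, East=7, West=0, Central=2, Coastal=0

Standard divisor 28013/20 ≈ 1400.65; standard quotas: North 4.269, South 6.164, East 6.629, West 0.537, Central 1.971, Coastal 0.430.
Rounding down gives 4, 6, 6, 0, 1, 0 = 17 seats, so the divisor must be adjusted.
With modified divisor 1210: modified quotas North 4.942, South 7.135, East 7.674, West 0.621, Central 2.282, Coastal 0.498.
Rounding down: North 4, South 7, East 7, West 0, Central 2, Coastal 0 (total 20).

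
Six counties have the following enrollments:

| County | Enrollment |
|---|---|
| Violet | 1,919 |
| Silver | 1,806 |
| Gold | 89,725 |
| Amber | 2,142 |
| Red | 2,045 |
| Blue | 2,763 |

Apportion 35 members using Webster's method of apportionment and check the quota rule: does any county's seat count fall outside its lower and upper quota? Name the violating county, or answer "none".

Standard quotas: Violet 0.669, Silver 0.630, Gold 31.279, Amber 0.747, Red 0.713, Blue 0.963.
Webster allocation: Violet 1, Silver 1, Gold 30, Amber 1, Red 1, Blue 1.
Gold has quota 31.279 (lower 31, upper 32) but receives 30 — outside the quota interval.

Gold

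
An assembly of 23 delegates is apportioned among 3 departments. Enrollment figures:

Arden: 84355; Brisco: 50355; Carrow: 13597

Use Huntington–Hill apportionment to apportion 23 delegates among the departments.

With divisor 6491: modified quotas Arden 12.996, Brisco 7.758, Carrow 2.095.
Geometric-mean thresholds: Arden √(12·13)=12.490, Brisco √(7·8)=7.483, Carrow √(2·3)=2.449.
Each quota rounded against its threshold gives Arden 13, Brisco 8, Carrow 2 (total 23).

Arden: 13, Brisco: 8, Carrow: 2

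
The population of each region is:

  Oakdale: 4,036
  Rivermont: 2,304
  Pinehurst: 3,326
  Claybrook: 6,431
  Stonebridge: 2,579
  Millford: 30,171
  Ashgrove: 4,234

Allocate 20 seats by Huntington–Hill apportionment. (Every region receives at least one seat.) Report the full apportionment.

Oakdale=2; Rivermont=1; Pinehurst=1; Claybrook=2; Stonebridge=1; Millford=11; Ashgrove=2

With divisor 2740: modified quotas Oakdale 1.473, Rivermont 0.841, Pinehurst 1.214, Claybrook 2.347, Stonebridge 0.941, Millford 11.011, Ashgrove 1.545.
Geometric-mean thresholds: Oakdale √(1·2)=1.414, Rivermont (min 1), Pinehurst √(1·2)=1.414, Claybrook √(2·3)=2.449, Stonebridge (min 1), Millford √(11·12)=11.489, Ashgrove √(1·2)=1.414.
Each quota rounded against its threshold gives Oakdale 2, Rivermont 1, Pinehurst 1, Claybrook 2, Stonebridge 1, Millford 11, Ashgrove 2 (total 20).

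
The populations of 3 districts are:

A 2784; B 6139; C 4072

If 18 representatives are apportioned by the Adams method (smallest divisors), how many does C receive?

6

Standard divisor 12995/18 ≈ 721.944; standard quotas: A 3.856, B 8.503, C 5.640.
Rounding up gives 4, 9, 6 = 19 seats, so the divisor must be adjusted.
With modified divisor 800: modified quotas A 3.480, B 7.674, C 5.090.
Rounding up: A 4, B 8, C 6 (total 18).
C receives 6.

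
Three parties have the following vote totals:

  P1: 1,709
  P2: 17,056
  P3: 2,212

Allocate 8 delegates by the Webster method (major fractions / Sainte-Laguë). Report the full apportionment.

Standard divisor 20977/8 ≈ 2622.125; standard quotas: P1 0.652, P2 6.505, P3 0.844.
Rounding to the nearest integer gives 1, 7, 1 = 9 seats, so the divisor must be adjusted.
With modified divisor 2900: modified quotas P1 0.589, P2 5.881, P3 0.763.
Rounding to the nearest integer: P1 1, P2 6, P3 1 (total 8).

P1=1, P2=6, P3=1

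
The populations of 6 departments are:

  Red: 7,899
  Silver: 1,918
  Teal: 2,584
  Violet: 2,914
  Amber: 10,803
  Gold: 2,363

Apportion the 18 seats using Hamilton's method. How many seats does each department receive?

Total 28481; standard divisor 28481/18 ≈ 1582.278.
Standard quotas: Red 4.9922, Silver 1.2122, Teal 1.6331, Violet 1.8416, Amber 6.8275, Gold 1.4934.
Lower quotas: Red 4, Silver 1, Teal 1, Violet 1, Amber 6, Gold 1 (sum 14, leaving 4 seats).
Remainders in descending order: Red 0.9922, Violet 0.8416, Amber 0.8275, Teal 0.6331, Gold 0.4934, Silver 0.2122.
Largest remainders: Red, Violet, Amber, Teal receive the extra seats.

Red=5, Silver=1, Teal=2, Violet=2, Amber=7, Gold=1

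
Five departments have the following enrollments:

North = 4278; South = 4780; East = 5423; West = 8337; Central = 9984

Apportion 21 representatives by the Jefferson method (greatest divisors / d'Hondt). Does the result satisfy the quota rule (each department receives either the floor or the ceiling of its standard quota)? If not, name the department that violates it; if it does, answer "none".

none

Standard quotas: North 2.739, South 3.060, East 3.472, West 5.337, Central 6.392.
Jefferson allocation: North 3, South 3, East 3, West 5, Central 7.
Every allocation lies between the lower and upper quota.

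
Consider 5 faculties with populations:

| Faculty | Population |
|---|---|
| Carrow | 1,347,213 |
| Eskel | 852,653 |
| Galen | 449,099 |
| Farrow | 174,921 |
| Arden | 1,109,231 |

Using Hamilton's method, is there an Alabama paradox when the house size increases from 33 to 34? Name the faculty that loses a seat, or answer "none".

At 33 seats: Carrow 11, Eskel 7, Galen 4, Farrow 2, Arden 9.
At 34 seats: Carrow 12, Eskel 7, Galen 4, Farrow 1, Arden 10.
Farrow drops from 2 to 1.

Farrow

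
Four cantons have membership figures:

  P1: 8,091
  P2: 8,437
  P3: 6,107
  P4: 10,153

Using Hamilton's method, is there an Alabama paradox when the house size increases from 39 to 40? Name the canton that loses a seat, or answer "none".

none

At 39 seats: P1 10, P2 10, P3 7, P4 12.
At 40 seats: P1 10, P2 10, P3 8, P4 12.
No canton's allocation decreased.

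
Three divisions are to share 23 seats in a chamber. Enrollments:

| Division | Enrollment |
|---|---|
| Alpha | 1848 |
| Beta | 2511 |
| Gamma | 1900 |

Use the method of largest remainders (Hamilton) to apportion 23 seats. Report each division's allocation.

Alpha: 7, Beta: 9, Gamma: 7

The standard divisor is 6259/23 ≈ 272.13.
Standard quotas: Alpha 6.791, Beta 9.227, Gamma 6.982.
Lower quotas: Alpha 6, Beta 9, Gamma 6 (sum 21, leaving 2 seats).
Remainders in descending order: Gamma 0.982, Alpha 0.791, Beta 0.227.
Largest remainders: Gamma, Alpha receive the extra seats.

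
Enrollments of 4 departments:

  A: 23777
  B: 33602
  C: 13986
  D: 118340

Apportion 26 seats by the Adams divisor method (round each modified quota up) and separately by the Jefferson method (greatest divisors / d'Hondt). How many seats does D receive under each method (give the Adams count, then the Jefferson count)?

Adams: A 4, B 5, C 2, D 15.
Jefferson: A 3, B 4, C 2, D 17.
D gets 15 under Adams and 17 under Jefferson.

15 and 17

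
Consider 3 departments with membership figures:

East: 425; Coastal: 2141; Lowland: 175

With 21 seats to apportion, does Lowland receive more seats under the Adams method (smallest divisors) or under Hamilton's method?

Adams: East 3, Coastal 16, Lowland 2.
Hamilton: East 3, Coastal 17, Lowland 1.
Lowland gets 2 under Adams and 1 under Hamilton.

Adams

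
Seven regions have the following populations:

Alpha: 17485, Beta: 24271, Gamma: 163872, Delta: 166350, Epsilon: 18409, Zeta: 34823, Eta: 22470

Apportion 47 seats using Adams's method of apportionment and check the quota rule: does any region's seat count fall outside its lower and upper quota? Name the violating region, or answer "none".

Standard quotas: Alpha 1.836, Beta 2.548, Gamma 17.204, Delta 17.464, Epsilon 1.933, Zeta 3.656, Eta 2.359.
Adams allocation: Alpha 2, Beta 3, Gamma 16, Delta 17, Epsilon 2, Zeta 4, Eta 3.
Gamma has quota 17.204 (lower 17, upper 18) but receives 16 — outside the quota interval.

Gamma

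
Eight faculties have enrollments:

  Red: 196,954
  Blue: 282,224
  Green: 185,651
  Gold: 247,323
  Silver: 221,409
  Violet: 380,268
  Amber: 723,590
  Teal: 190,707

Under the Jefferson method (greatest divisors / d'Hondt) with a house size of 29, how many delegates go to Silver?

Standard divisor 2428126/29 ≈ 83728.483; standard quotas: Red 2.352, Blue 3.371, Green 2.217, Gold 2.954, Silver 2.644, Violet 4.542, Amber 8.642, Teal 2.278.
Rounding down gives 2, 3, 2, 2, 2, 4, 8, 2 = 25 seats, so the divisor must be adjusted.
With modified divisor 73100: modified quotas Red 2.694, Blue 3.861, Green 2.540, Gold 3.383, Silver 3.029, Violet 5.202, Amber 9.899, Teal 2.609.
Rounding down: Red 2, Blue 3, Green 2, Gold 3, Silver 3, Violet 5, Amber 9, Teal 2 (total 29).
Silver receives 3.

3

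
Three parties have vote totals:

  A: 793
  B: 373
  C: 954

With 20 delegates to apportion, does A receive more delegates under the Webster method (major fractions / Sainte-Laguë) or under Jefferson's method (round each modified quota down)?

Jefferson

Webster: A 7, B 4, C 9.
Jefferson: A 8, B 3, C 9.
A gets 7 under Webster and 8 under Jefferson.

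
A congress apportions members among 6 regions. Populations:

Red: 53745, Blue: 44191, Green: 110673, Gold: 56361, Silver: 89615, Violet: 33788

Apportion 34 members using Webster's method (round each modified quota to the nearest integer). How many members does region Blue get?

Standard divisor 388373/34 ≈ 11422.735; standard quotas: Red 4.705, Blue 3.869, Green 9.689, Gold 4.934, Silver 7.845, Violet 2.958.
Rounding to the nearest integer gives 5, 4, 10, 5, 8, 3 = 35 seats, so the divisor must be adjusted.
With modified divisor 11800: modified quotas Red 4.555, Blue 3.745, Green 9.379, Gold 4.776, Silver 7.594, Violet 2.863.
Rounding to the nearest integer: Red 5, Blue 4, Green 9, Gold 5, Silver 8, Violet 3 (total 34).
Blue receives 4.

4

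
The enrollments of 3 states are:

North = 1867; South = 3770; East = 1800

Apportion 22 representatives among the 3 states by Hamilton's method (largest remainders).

The standard divisor is 7437/22 ≈ 338.045.
Standard quotas: North 5.523, South 11.152, East 5.325.
Lower quotas: North 5, South 11, East 5 (sum 21, leaving 1 seat).
Remainders in descending order: North 0.523, East 0.325, South 0.152.
The surplus seat goes to North.

North: 6; South: 11; East: 5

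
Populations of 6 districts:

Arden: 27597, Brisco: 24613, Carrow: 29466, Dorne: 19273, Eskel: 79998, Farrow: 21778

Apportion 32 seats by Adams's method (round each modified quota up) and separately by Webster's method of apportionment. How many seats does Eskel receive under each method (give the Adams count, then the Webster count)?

Adams: Arden 4, Brisco 4, Carrow 5, Dorne 3, Eskel 12, Farrow 4.
Webster: Arden 4, Brisco 4, Carrow 5, Dorne 3, Eskel 13, Farrow 3.
Eskel gets 12 under Adams and 13 under Webster.

12 and 13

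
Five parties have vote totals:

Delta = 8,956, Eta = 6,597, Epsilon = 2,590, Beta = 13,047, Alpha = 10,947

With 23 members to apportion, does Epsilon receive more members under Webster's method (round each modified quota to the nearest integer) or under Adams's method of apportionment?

Adams

Webster: Delta 5, Eta 4, Epsilon 1, Beta 7, Alpha 6.
Adams: Delta 5, Eta 4, Epsilon 2, Beta 6, Alpha 6.
Epsilon gets 1 under Webster and 2 under Adams.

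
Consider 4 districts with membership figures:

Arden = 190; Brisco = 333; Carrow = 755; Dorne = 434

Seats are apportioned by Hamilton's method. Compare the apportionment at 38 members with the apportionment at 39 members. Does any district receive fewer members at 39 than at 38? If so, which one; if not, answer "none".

none

At 38 seats: Arden 4, Brisco 7, Carrow 17, Dorne 10.
At 39 seats: Arden 4, Brisco 8, Carrow 17, Dorne 10.
No district's allocation decreased.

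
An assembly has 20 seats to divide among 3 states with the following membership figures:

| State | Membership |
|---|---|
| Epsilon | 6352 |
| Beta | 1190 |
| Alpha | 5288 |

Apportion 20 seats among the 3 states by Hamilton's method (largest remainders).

Epsilon 10, Beta 2, Alpha 8

The standard divisor is 12830/20 ≈ 641.5.
Standard quotas: Epsilon 9.9018, Beta 1.8550, Alpha 8.2432.
Lower quotas: Epsilon 9, Beta 1, Alpha 8 (sum 18, leaving 2 seats).
Remainders in descending order: Epsilon 0.9018, Beta 0.8550, Alpha 0.2432.
The surplus seats go to Epsilon, Beta.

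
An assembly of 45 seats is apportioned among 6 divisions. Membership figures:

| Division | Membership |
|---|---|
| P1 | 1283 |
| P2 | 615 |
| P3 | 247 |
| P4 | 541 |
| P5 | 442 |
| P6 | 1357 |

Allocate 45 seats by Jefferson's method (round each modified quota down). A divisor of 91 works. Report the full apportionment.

P1: 14; P2: 6; P3: 2; P4: 5; P5: 4; P6: 14

With modified divisor 91: modified quotas P1 14.099, P2 6.758, P3 2.714, P4 5.945, P5 4.857, P6 14.912.
Rounding down: P1 14, P2 6, P3 2, P4 5, P5 4, P6 14 (total 45).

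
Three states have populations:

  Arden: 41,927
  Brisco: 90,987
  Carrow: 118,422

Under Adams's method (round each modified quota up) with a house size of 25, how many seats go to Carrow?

Standard divisor 251336/25 ≈ 10053.44; standard quotas: Arden 4.170, Brisco 9.050, Carrow 11.779.
Rounding up gives 5, 10, 12 = 27 seats, so the divisor must be adjusted.
With modified divisor 10600: modified quotas Arden 3.955, Brisco 8.584, Carrow 11.172.
Rounding up: Arden 4, Brisco 9, Carrow 12 (total 25).
Carrow receives 12.

12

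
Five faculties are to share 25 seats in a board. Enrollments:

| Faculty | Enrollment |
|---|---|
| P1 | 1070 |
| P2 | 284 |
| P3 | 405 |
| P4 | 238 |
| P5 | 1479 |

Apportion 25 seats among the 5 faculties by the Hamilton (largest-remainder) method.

Standard divisor: 3476 ÷ 25 ≈ 139.04.
Standard quotas: P1 7.696, P2 2.043, P3 2.913, P4 1.712, P5 10.637.
Lower quotas: P1 7, P2 2, P3 2, P4 1, P5 10 (sum 22, leaving 3 seats).
Remainders in descending order: P3 0.913, P4 0.712, P1 0.696, P5 0.637, P2 0.043.
Largest remainders: P3, P4, P1 receive the extra seats.

P1 8, P2 2, P3 3, P4 2, P5 10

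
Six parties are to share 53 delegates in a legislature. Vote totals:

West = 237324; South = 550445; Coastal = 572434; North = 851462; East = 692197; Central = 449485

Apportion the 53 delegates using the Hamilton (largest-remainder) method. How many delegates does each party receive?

Total 3353347; standard divisor 3353347/53 ≈ 63270.698.
Standard quotas: West 3.7509, South 8.6998, Coastal 9.0474, North 13.4574, East 10.9402, Central 7.1042.
Lower quotas: West 3, South 8, Coastal 9, North 13, East 10, Central 7 (sum 50, leaving 3 seats).
Remainders in descending order: East 0.9402, West 0.7509, South 0.6998, North 0.4574, Central 0.1042, Coastal 0.0474.
Largest remainders: East, West, South receive the extra seats.

West 4; South 9; Coastal 9; North 13; East 11; Central 7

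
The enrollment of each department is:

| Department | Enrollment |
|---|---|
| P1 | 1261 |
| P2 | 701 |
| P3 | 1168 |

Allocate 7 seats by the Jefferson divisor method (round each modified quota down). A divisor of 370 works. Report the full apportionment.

P1 3, P2 1, P3 3

With modified divisor 370: modified quotas P1 3.408, P2 1.895, P3 3.157.
Rounding down: P1 3, P2 1, P3 3 (total 7).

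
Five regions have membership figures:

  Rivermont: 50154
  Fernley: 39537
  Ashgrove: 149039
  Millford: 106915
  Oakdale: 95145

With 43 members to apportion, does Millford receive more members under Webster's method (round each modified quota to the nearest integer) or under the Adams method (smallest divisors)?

Webster: Rivermont 5, Fernley 4, Ashgrove 15, Millford 10, Oakdale 9.
Adams: Rivermont 5, Fernley 4, Ashgrove 14, Millford 11, Oakdale 9.
Millford gets 10 under Webster and 11 under Adams.

Adams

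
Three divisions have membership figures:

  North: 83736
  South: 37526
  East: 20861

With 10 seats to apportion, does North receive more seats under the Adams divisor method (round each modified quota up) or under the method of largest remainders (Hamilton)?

Hamilton

Adams: North 5, South 3, East 2.
Hamilton: North 6, South 3, East 1.
North gets 5 under Adams and 6 under Hamilton.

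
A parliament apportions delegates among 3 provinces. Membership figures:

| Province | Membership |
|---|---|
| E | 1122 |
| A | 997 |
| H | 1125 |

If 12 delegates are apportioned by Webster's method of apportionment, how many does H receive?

4

Standard divisor 3244/12 ≈ 270.333; standard quotas: E 4.150, A 3.688, H 4.162.
Rounding to the nearest integer gives E 4, A 4, H 4 — total 12, matching the house size, so no adjustment is needed.
H receives 4.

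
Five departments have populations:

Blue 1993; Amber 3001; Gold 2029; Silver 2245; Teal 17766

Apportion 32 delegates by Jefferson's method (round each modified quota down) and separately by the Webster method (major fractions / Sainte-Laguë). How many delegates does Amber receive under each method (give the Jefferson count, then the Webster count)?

3 and 4

Jefferson: Blue 2, Amber 3, Gold 2, Silver 2, Teal 23.
Webster: Blue 2, Amber 4, Gold 2, Silver 3, Teal 21.
Amber gets 3 under Jefferson and 4 under Webster.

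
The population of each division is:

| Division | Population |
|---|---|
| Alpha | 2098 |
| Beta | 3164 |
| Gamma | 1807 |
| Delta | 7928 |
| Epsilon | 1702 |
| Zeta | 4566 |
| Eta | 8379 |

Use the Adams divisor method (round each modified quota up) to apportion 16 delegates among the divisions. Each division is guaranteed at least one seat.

Standard divisor 29644/16 ≈ 1852.75; standard quotas: Alpha 1.132, Beta 1.708, Gamma 0.975, Delta 4.279, Epsilon 0.919, Zeta 2.464, Eta 4.522.
Rounding up gives 2, 2, 1, 5, 1, 3, 5 = 19 seats, so the divisor must be adjusted.
With modified divisor 2200: modified quotas Alpha 0.954, Beta 1.438, Gamma 0.821, Delta 3.604, Epsilon 0.774, Zeta 2.075, Eta 3.809.
Rounding up: Alpha 1, Beta 2, Gamma 1, Delta 4, Epsilon 1, Zeta 3, Eta 4 (total 16).

Alpha 1, Beta 2, Gamma 1, Delta 4, Epsilon 1, Zeta 3, Eta 4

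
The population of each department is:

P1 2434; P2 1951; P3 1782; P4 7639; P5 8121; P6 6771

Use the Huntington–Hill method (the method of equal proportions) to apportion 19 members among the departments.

With divisor 1498: modified quotas P1 1.625, P2 1.302, P3 1.190, P4 5.099, P5 5.421, P6 4.520.
Geometric-mean thresholds: P1 √(1·2)=1.414, P2 √(1·2)=1.414, P3 √(1·2)=1.414, P4 √(5·6)=5.477, P5 √(5·6)=5.477, P6 √(4·5)=4.472.
Each quota rounded against its threshold gives P1 2, P2 1, P3 1, P4 5, P5 5, P6 5 (total 19).

P1=2; P2=1; P3=1; P4=5; P5=5; P6=5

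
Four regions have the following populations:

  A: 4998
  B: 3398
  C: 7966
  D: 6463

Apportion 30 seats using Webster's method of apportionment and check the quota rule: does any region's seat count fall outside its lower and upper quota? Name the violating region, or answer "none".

none

Standard quotas: A 6.569, B 4.466, C 10.470, D 8.495.
Webster allocation: A 7, B 4, C 10, D 9.
Every allocation lies between the lower and upper quota.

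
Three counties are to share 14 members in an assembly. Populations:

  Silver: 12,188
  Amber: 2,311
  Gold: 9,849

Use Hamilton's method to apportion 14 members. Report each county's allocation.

Total 24348; standard divisor 24348/14 ≈ 1739.143.
Standard quotas: Silver 7.0080, Amber 1.3288, Gold 5.6631.
Lower quotas: Silver 7, Amber 1, Gold 5 (sum 13, leaving 1 seat).
Remainders in descending order: Gold 0.6631, Amber 0.3288, Silver 0.0080.
Largest remainder: Gold receives the extra seat.

Silver=7, Amber=1, Gold=6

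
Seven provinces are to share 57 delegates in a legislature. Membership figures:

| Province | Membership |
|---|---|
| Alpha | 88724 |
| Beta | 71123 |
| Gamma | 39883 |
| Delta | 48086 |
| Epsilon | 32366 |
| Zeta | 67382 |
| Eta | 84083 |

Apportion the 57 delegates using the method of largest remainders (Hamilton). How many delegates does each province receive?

Alpha=12; Beta=10; Gamma=5; Delta=6; Epsilon=4; Zeta=9; Eta=11

Standard divisor: 431647 ÷ 57 ≈ 7572.754.
Standard quotas: Alpha 11.7162, Beta 9.3920, Gamma 5.2666, Delta 6.3499, Epsilon 4.2740, Zeta 8.8980, Eta 11.1034.
Lower quotas: Alpha 11, Beta 9, Gamma 5, Delta 6, Epsilon 4, Zeta 8, Eta 11 (sum 54, leaving 3 seats).
Remainders in descending order: Zeta 0.8980, Alpha 0.7162, Beta 0.3920, Delta 0.3499, Epsilon 0.2740, Gamma 0.2666, Eta 0.1034.
Largest remainders: Zeta, Alpha, Beta receive the extra seats.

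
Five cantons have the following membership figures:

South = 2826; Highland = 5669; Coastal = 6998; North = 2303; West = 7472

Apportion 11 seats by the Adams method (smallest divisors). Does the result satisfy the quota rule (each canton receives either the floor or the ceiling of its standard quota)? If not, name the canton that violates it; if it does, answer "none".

none

Standard quotas: South 1.230, Highland 2.468, Coastal 3.046, North 1.003, West 3.253.
Adams allocation: South 1, Highland 3, Coastal 3, North 1, West 3.
Every allocation lies between the lower and upper quota.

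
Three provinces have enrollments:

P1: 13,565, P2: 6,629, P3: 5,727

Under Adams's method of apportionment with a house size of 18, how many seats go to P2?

Standard divisor 25921/18 ≈ 1440.056; standard quotas: P1 9.420, P2 4.603, P3 3.977.
Rounding up gives 10, 5, 4 = 19 seats, so the divisor must be adjusted.
With modified divisor 1600: modified quotas P1 8.478, P2 4.143, P3 3.579.
Rounding up: P1 9, P2 5, P3 4 (total 18).
P2 receives 5.

5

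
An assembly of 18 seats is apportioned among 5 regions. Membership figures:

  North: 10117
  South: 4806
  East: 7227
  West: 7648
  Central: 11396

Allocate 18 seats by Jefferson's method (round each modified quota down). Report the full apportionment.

Standard divisor 41194/18 ≈ 2288.556; standard quotas: North 4.421, South 2.100, East 3.158, West 3.342, Central 4.980.
Rounding down gives 4, 2, 3, 3, 4 = 16 seats, so the divisor must be adjusted.
With modified divisor 2000: modified quotas North 5.059, South 2.403, East 3.614, West 3.824, Central 5.698.
Rounding down: North 5, South 2, East 3, West 3, Central 5 (total 18).

North=5, South=2, East=3, West=3, Central=5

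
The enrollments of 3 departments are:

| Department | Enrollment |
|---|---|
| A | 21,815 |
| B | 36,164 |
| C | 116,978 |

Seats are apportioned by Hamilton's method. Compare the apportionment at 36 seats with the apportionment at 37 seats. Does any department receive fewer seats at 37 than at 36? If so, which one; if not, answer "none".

At 36 seats: A 5, B 7, C 24.
At 37 seats: A 4, B 8, C 25.
A drops from 5 to 4.

A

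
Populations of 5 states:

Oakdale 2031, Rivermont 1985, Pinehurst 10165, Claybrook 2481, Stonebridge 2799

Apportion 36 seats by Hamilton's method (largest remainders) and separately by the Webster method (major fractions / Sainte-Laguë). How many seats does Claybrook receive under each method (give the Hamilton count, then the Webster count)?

Hamilton: Oakdale 4, Rivermont 4, Pinehurst 19, Claybrook 4, Stonebridge 5.
Webster: Oakdale 4, Rivermont 4, Pinehurst 18, Claybrook 5, Stonebridge 5.
Claybrook gets 4 under Hamilton and 5 under Webster.

4 and 5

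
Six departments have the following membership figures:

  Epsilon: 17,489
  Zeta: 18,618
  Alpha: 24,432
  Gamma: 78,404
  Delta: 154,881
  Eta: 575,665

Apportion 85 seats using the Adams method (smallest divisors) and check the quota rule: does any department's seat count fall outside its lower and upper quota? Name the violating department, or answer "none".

Standard quotas: Epsilon 1.710, Zeta 1.820, Alpha 2.388, Gamma 7.665, Delta 15.141, Eta 56.276.
Adams allocation: Epsilon 2, Zeta 2, Alpha 3, Gamma 8, Delta 15, Eta 55.
Eta has quota 56.276 (lower 56, upper 57) but receives 55 — outside the quota interval.

Eta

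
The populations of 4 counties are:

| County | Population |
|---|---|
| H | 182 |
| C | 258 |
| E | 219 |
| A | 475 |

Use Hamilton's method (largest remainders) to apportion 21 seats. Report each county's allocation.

Standard divisor: 1134 ÷ 21 = 54.
Standard quotas: H 3.370, C 4.778, E 4.056, A 8.796.
Lower quotas: H 3, C 4, E 4, A 8 (sum 19, leaving 2 seats).
Remainders in descending order: A 0.796, C 0.778, H 0.370, E 0.056.
Largest remainders: A, C receive the extra seats.

H 3, C 5, E 4, A 9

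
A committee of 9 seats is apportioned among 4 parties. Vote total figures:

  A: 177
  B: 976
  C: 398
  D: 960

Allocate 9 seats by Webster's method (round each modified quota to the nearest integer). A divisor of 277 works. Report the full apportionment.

A 1, B 4, C 1, D 3

With modified divisor 277: modified quotas A 0.639, B 3.523, C 1.437, D 3.466.
Rounding to the nearest integer: A 1, B 4, C 1, D 3 (total 9).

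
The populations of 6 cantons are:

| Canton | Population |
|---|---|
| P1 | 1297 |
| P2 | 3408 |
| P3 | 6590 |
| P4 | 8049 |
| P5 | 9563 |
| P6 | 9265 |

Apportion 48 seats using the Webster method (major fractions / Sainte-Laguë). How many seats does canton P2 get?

4

Standard divisor 38172/48 ≈ 795.25; standard quotas: P1 1.631, P2 4.285, P3 8.287, P4 10.121, P5 12.025, P6 11.650.
Rounding to the nearest integer gives P1 2, P2 4, P3 8, P4 10, P5 12, P6 12 — total 48, matching the house size, so no adjustment is needed.
P2 receives 4.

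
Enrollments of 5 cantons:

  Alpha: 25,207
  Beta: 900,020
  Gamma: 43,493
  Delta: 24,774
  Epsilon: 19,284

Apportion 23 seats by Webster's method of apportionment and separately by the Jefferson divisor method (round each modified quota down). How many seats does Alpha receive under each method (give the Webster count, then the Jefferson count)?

Webster: Alpha 1, Beta 20, Gamma 1, Delta 1, Epsilon 0.
Jefferson: Alpha 0, Beta 22, Gamma 1, Delta 0, Epsilon 0.
Alpha gets 1 under Webster and 0 under Jefferson.

1 and 0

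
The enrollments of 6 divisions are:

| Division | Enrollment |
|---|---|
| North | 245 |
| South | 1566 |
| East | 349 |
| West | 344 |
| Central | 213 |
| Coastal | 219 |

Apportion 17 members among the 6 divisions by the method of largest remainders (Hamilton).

Total 2936; standard divisor 2936/17 ≈ 172.706.
Standard quotas: North 1.419, South 9.067, East 2.021, West 1.992, Central 1.233, Coastal 1.268.
Lower quotas: North 1, South 9, East 2, West 1, Central 1, Coastal 1 (sum 15, leaving 2 seats).
Remainders in descending order: West 0.992, North 0.419, Coastal 0.268, Central 0.233, South 0.067, East 0.021.
The surplus seats go to West, North.

North 2; South 9; East 2; West 2; Central 1; Coastal 1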